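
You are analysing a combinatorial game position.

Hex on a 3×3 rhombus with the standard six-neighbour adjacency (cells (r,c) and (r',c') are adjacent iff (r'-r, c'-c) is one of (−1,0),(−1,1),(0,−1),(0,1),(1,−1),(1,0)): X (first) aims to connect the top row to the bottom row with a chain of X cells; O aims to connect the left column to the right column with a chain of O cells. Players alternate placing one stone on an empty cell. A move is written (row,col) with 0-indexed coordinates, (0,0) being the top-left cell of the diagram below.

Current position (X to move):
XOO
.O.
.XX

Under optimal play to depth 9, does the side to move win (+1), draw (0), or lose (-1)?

p1 X@[XOO/.O./.XX]: (1,0)[XOO/XO./.XX]-1* (1,2)[XOO/.OX/.XX]-1 (2,0)[XOO/.O./XXX]-1
p2 O@[XOO/XO./.XX]: (1,2)[XOO/XOO/.XX]-1 (2,0)[XOO/XO./OXX]+1*
p3 X@[XOO/XO./OXX] terminal -1; root [XOO/.O./.XX] d9

value(XOO/.O./.XX, X) = -1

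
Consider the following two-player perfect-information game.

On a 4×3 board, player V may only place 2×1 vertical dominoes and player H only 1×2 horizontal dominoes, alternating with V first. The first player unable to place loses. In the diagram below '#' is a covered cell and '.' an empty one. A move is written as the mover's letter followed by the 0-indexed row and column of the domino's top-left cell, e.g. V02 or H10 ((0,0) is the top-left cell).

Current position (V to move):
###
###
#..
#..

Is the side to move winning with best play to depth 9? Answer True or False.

V winning at [###/###/#../#..]: True

p1 V@[###/###/#../#..]: V21[###/###/##./##.]+1* V22[###/###/#.#/#.#]+1
p2 H@[###/###/##./##.] terminal -1; root [###/###/#../#..] d9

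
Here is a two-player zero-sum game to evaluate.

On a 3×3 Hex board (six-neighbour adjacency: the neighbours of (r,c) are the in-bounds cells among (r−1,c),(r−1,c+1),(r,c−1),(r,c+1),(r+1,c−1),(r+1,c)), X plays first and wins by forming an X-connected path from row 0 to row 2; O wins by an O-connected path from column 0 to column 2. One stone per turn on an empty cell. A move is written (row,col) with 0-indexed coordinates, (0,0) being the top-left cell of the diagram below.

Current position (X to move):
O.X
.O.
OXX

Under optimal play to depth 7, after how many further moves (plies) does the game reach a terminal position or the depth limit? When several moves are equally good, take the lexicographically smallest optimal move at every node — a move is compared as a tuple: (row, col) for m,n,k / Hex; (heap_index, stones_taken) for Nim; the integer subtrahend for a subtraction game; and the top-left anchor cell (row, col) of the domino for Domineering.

PV length from [O.X/.O./OXX]: 1 ply

p1 X@[O.X/.O./OXX]: (0,1)[OXX/.O./OXX]-1 (1,0)[O.X/XO./OXX]-1 (1,2)[O.X/.OX/OXX]+1*
p2 O@[O.X/.OX/OXX] terminal -1; root [O.X/.O./OXX] d7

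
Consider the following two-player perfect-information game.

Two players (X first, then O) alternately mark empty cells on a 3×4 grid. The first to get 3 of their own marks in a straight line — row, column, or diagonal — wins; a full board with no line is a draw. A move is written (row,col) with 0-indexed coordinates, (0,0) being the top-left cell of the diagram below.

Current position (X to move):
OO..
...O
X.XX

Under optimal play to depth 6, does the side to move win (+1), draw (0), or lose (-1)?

ply 1, X at OO../...O/X.XX | (0,2)=+1→OOX./...O/X.XX*; (0,3)=-1→OO.X/...O/X.XX; (1,0)=-1→OO../X..O/X.XX; (1,1)=-1→OO../.X.O/X.XX; (1,2)=-1→OO../..XO/X.XX; (2,1)=+1→OO../...O/XXXX
ply 2, O at OOX./...O/X.XX | (0,3)=-1→OOXO/...O/X.XX*; (1,0)=-1→OOX./O..O/X.XX; (1,1)=-1→OOX./.O.O/X.XX; (1,2)=-1→OOX./..OO/X.XX; (2,1)=-1→OOX./...O/XOXX
ply 3, X at OOXO/...O/X.XX | (1,0)=+1→OOXO/X..O/X.XX*; (1,1)=+1→OOXO/.X.O/X.XX; (1,2)=+1→OOXO/..XO/X.XX; (2,1)=+1→OOXO/...O/XXXX
ply 4, O at OOXO/X..O/X.XX | (1,1)=-1→OOXO/XO.O/X.XX*; (1,2)=-1→OOXO/X.OO/X.XX; (2,1)=-1→OOXO/X..O/XOXX
ply 5, X at OOXO/XO.O/X.XX | (1,2)=+1→OOXO/XOXO/X.XX*; (2,1)=+1→OOXO/XO.O/XXXX
ply 6: OOXO/XOXO/X.XX is terminal -1 (O); from OO../...O/X.XX depth 6

value(OO../...O/X.XX, X) = +1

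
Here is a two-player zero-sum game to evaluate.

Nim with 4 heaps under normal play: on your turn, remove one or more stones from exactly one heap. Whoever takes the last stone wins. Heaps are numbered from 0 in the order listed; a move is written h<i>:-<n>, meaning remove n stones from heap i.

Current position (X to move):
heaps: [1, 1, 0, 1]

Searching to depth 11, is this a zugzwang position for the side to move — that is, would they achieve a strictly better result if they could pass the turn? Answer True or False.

zugzwang((1,1,0,1), X) = False

p1 X@[(1,1,0,1)]: h0:-1[(0,1,0,1)]+1* h1:-1[(1,0,0,1)]+1 h3:-1[(1,1,0,0)]+1
p2 O@[(0,1,0,1)]: h1:-1[(0,0,0,1)]-1* h3:-1[(0,1,0,0)]-1
p3 X@[(0,0,0,1)]: h3:-1[(0,0,0,0)]+1*
p4 O@[(0,0,0,0)] terminal -1; root [(1,1,0,1)] d11
suppose X passes — search the same position with O to move:
pass> p1 O@[(1,1,0,1)]: h0:-1[(0,1,0,1)]+1* h1:-1[(1,0,0,1)]+1 h3:-1[(1,1,0,0)]+1
pass> p2 X@[(0,1,0,1)]: h1:-1[(0,0,0,1)]-1* h3:-1[(0,1,0,0)]-1
pass> p3 O@[(0,0,0,1)]: h3:-1[(0,0,0,0)]+1*
pass> p4 X@[(0,0,0,0)] terminal -1; root [(1,1,0,1)] d11
for X: play +1, pass -1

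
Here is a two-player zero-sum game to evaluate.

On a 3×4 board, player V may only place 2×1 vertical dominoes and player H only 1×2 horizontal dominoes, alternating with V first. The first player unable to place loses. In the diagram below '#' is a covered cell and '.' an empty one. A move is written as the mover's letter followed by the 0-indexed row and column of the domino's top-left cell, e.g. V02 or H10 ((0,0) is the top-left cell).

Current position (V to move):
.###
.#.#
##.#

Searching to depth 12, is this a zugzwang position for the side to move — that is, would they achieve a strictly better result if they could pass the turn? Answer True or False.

[.###/.#.#/##.#] V move#1: V00:+1/####/##.#/##.#*, V12:+1/.###/.###/####
[####/##.#/##.#] end (terminal -1, H#2); searched .###/.#.#/##.# to 12
suppose V passes — search the same position with H to move:
pass> [.###/.#.#/##.#] end (terminal -1, H#1); searched .###/.#.#/##.# to 12
for V: play +1, pass +1

zugzwang(.###/.#.#/##.#, V) = False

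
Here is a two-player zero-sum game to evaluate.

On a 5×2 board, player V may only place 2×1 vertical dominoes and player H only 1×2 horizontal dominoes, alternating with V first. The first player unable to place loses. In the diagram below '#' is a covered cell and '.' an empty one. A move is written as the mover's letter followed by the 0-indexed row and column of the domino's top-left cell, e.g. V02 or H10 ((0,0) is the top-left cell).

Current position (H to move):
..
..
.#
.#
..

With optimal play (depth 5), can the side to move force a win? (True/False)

ply 1, H at ../../.#/.#/.. | H00=+1→##/../.#/.#/..*; H10=+1→../##/.#/.#/..; H40=-1→../../.#/.#/##
ply 2, V at ##/../.#/.#/.. | V10=-1→##/#./##/.#/..*; V20=-1→##/../##/##/..; V30=-1→##/../.#/##/#.
ply 3, H at ##/#./##/.#/.. | H40=+1→##/#./##/.#/##*
ply 4: ##/#./##/.#/## is terminal -1 (V); from ../../.#/.#/.. depth 5

H winning at [../../.#/.#/..]: True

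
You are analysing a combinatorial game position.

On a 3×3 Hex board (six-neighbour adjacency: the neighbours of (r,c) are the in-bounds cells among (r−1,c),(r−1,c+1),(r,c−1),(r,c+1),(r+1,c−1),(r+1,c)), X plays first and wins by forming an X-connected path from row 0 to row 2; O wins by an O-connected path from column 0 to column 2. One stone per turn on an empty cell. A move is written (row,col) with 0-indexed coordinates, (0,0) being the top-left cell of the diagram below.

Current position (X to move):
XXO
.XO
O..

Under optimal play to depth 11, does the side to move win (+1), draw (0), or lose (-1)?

value(XXO/.XO/O.., X) = +1

ply 1, X at XXO/.XO/O.. | (1,0)=-1→XXO/XXO/O..; (2,1)=+1→XXO/.XO/OX.*; (2,2)=-1→XXO/.XO/O.X
ply 2: XXO/.XO/OX. is terminal -1 (O); from XXO/.XO/O.. depth 11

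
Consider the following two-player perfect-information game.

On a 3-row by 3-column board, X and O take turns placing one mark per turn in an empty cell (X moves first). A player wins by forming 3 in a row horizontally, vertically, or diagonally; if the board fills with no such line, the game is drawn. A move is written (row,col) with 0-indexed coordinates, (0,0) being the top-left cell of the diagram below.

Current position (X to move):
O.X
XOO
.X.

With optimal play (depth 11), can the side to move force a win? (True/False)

X winning at [O.X/XOO/.X.]: False

ply 1, X at O.X/XOO/.X. | (0,1)=-1→OXX/XOO/.X.; (2,0)=-1→O.X/XOO/XX.; (2,2)=+0→O.X/XOO/.XX*
ply 2, O at O.X/XOO/.XX | (0,1)=-1→OOX/XOO/.XX; (2,0)=+0→O.X/XOO/OXX*
ply 3, X at O.X/XOO/OXX | (0,1)=+0→OXX/XOO/OXX*
ply 4: OXX/XOO/OXX is terminal +0 (O); from O.X/XOO/.X. depth 11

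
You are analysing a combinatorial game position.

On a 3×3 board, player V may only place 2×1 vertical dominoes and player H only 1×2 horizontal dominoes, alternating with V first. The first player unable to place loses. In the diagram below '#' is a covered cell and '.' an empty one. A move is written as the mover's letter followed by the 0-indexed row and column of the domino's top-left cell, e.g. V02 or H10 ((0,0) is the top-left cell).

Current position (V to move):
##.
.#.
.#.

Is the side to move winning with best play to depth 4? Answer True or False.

V winning at [##./.#./.#.]: True

p1 V@[##./.#./.#.]: V02[###/.##/.#.]+1* V10[##./##./##.]+1 V12[##./.##/.##]+1
p2 H@[###/.##/.#.] terminal -1; root [##./.#./.#.] d4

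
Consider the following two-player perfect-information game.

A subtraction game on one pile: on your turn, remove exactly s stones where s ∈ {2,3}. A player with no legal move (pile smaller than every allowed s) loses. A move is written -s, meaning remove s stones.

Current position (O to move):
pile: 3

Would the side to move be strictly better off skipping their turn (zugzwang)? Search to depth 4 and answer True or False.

p1 O@[3]: -2[1]+1* -3[0]+1
p2 X@[1] terminal -1; root [3] d4
pass branch (X moves first from the same position):
  | p1 X@[3]: -2[1]+1* -3[0]+1
  | p2 O@[1] terminal -1; root [3] d4
O moving scores +1; O passing scores -1

zugzwang(3, O) = False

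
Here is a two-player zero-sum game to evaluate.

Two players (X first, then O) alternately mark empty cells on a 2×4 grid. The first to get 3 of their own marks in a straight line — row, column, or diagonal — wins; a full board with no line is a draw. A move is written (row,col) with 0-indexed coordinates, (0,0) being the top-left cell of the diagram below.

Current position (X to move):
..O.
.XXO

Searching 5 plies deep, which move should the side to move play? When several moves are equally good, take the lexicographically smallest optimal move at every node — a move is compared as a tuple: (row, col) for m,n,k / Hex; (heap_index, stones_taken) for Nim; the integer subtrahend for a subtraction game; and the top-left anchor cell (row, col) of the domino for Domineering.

X's best at [..O./.XXO]: (1,0)

ply 1, X at ..O./.XXO | (0,0)=+0→X.O./.XXO; (0,1)=+0→.XO./.XXO; (0,3)=+0→..OX/.XXO; (1,0)=+1→..O./XXXO*
ply 2: ..O./XXXO is terminal -1 (O); from ..O./.XXO depth 5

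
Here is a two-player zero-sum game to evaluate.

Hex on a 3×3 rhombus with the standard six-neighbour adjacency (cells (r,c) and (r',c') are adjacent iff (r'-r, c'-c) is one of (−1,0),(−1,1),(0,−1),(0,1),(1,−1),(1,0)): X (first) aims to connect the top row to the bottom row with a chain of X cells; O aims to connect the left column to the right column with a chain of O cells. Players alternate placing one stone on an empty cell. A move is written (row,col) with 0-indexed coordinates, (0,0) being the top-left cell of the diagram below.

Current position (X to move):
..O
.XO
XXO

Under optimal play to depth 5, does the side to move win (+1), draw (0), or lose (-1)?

value(..O/.XO/XXO, X) = +1

[..O/.XO/XXO] X move#1: (0,0):+1/X.O/.XO/XXO*, (0,1):+1/.XO/.XO/XXO, (1,0):+1/..O/XXO/XXO
[X.O/.XO/XXO] O move#2: (0,1):-1/XOO/.XO/XXO*, (1,0):-1/X.O/OXO/XXO
[XOO/.XO/XXO] X move#3: (1,0):+1/XOO/XXO/XXO*
[XOO/XXO/XXO] end (terminal -1, O#4); searched ..O/.XO/XXO to 5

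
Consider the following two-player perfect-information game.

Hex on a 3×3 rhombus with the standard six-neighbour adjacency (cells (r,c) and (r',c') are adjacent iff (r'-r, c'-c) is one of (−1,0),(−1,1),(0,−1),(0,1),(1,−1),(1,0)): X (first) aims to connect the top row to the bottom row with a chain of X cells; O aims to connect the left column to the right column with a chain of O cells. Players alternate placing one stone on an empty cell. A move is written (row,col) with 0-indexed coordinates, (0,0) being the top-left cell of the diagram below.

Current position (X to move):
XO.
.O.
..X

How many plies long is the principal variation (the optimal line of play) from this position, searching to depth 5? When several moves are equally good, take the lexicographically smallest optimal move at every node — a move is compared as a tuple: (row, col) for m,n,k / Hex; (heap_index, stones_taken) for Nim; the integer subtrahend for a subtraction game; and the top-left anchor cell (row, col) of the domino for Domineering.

PV length from [XO./.O./..X]: 4 plies

p1 X@[XO./.O./..X]: (0,2)[XOX/.O./..X]-1* (1,0)[XO./XO./..X]-1 (1,2)[XO./.OX/..X]-1 (2,0)[XO./.O./X.X]-1 (2,1)[XO./.O./.XX]-1
p2 O@[XOX/.O./..X]: (1,0)[XOX/OO./..X]-1 (1,2)[XOX/.OO/..X]+1* (2,0)[XOX/.O./O.X]-1 (2,1)[XOX/.O./.OX]-1
p3 X@[XOX/.OO/..X]: (1,0)[XOX/XOO/..X]-1* (2,0)[XOX/.OO/X.X]-1 (2,1)[XOX/.OO/.XX]-1
p4 O@[XOX/XOO/..X]: (2,0)[XOX/XOO/O.X]+1* (2,1)[XOX/XOO/.OX]-1
p5 X@[XOX/XOO/O.X] terminal -1; root [XO./.O./..X] d5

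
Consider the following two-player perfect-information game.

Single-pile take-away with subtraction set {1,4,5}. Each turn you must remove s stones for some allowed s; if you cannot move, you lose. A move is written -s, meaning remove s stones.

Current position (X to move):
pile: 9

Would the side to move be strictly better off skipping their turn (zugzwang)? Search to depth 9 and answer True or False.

zugzwang(9, X) = False

p1 X@[9]: -1[8]+1* -4[5]-1 -5[4]-1
p2 O@[8]: -1[7]-1* -4[4]-1 -5[3]-1
p3 X@[7]: -1[6]-1 -4[3]-1 -5[2]+1*
p4 O@[2]: -1[1]-1*
p5 X@[1]: -1[0]+1*
p6 O@[0] terminal -1; root [9] d9
pass branch (O moves first from the same position):
  | p1 O@[9]: -1[8]+1* -4[5]-1 -5[4]-1
  | p2 X@[8]: -1[7]-1* -4[4]-1 -5[3]-1
  | p3 O@[7]: -1[6]-1 -4[3]-1 -5[2]+1*
  | p4 X@[2]: -1[1]-1*
  | p5 O@[1]: -1[0]+1*
  | p6 X@[0] terminal -1; root [9] d9
X moving scores +1; X passing scores -1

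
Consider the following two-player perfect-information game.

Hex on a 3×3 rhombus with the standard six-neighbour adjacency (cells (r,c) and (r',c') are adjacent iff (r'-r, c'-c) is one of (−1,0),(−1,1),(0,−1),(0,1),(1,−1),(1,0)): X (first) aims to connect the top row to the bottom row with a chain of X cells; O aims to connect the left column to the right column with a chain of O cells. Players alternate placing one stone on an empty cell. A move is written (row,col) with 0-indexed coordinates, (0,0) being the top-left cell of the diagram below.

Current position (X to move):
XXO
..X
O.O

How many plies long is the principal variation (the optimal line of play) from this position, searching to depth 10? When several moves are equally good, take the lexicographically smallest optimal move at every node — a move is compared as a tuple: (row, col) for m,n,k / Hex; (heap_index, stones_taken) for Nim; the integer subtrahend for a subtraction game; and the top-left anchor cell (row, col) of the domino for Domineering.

ply 1, X at XXO/..X/O.O | (1,0)=-1→XXO/X.X/O.O*; (1,1)=-1→XXO/.XX/O.O; (2,1)=-1→XXO/..X/OXO
ply 2, O at XXO/X.X/O.O | (1,1)=+1→XXO/XOX/O.O*; (2,1)=+1→XXO/X.X/OOO
ply 3: XXO/XOX/O.O is terminal -1 (X); from XXO/..X/O.O depth 10

PV length from [XXO/..X/O.O]: 2 plies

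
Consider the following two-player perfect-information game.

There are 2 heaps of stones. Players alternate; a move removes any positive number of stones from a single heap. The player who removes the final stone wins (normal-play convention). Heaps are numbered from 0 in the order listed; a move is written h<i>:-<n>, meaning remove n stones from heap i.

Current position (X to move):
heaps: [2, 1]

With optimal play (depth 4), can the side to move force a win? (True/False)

p1 X@[(2,1)]: h0:-1[(1,1)]+1* h0:-2[(0,1)]-1 h1:-1[(2,0)]-1
p2 O@[(1,1)]: h0:-1[(0,1)]-1* h1:-1[(1,0)]-1
p3 X@[(0,1)]: h1:-1[(0,0)]+1*
p4 O@[(0,0)] terminal -1; root [(2,1)] d4

X winning at [(2,1)]: True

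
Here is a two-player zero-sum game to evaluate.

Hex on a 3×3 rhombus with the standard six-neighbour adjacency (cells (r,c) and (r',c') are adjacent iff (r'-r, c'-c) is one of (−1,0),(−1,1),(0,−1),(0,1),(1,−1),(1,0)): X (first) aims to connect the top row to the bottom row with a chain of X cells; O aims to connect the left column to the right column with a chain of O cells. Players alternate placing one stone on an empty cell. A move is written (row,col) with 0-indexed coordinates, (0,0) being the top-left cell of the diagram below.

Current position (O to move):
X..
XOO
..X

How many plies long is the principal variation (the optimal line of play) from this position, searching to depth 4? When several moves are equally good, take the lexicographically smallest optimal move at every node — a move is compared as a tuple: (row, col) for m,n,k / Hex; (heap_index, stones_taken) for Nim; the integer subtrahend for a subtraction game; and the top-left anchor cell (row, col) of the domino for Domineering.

PV length from [X../XOO/..X]: 1 ply

[X../XOO/..X] O move#1: (0,1):-1/XO./XOO/..X, (0,2):-1/X.O/XOO/..X, (2,0):+1/X../XOO/O.X*, (2,1):-1/X../XOO/.OX
[X../XOO/O.X] end (terminal -1, X#2); searched X../XOO/..X to 4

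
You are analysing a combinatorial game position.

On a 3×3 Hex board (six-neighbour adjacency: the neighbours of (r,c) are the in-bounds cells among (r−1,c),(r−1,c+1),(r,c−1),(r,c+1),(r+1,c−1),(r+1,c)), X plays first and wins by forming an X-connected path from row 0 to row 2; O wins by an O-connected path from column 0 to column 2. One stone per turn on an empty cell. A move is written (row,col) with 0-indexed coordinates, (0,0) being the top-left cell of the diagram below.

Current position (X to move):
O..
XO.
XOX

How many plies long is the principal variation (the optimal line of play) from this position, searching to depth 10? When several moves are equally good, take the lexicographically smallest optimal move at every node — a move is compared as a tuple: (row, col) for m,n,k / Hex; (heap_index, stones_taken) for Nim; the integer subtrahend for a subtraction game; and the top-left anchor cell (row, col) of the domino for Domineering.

[O../XO./XOX] X move#1: (0,1):+1/OX./XO./XOX*, (0,2):+1/O.X/XO./XOX, (1,2):+1/O../XOX/XOX
[OX./XO./XOX] end (terminal -1, O#2); searched O../XO./XOX to 10

PV length from [O../XO./XOX]: 1 ply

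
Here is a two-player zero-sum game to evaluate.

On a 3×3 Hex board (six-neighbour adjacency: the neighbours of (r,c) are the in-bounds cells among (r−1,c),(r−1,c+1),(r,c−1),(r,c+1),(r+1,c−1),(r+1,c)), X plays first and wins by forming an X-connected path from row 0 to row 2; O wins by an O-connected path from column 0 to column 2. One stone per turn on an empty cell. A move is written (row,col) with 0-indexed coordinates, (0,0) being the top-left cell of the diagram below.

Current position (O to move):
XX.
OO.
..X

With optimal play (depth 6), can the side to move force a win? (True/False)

p1 O@[XX./OO./..X]: (0,2)[XXO/OO./..X]+1* (1,2)[XX./OOO/..X]+1 (2,0)[XX./OO./O.X]+1 (2,1)[XX./OO./.OX]+1
p2 X@[XXO/OO./..X] terminal -1; root [XX./OO./..X] d6

O winning at [XX./OO./..X]: True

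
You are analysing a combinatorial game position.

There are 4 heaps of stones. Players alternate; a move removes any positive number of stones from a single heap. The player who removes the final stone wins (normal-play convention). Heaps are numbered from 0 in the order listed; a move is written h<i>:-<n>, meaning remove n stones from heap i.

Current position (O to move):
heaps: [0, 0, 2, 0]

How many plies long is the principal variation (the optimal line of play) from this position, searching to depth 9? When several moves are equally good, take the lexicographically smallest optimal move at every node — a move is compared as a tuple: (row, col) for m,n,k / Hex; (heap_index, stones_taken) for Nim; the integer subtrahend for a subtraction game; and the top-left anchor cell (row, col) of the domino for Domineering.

PV length from [(0,0,2,0)]: 1 ply

ply 1, O at (0,0,2,0) | h2:-1=-1→(0,0,1,0); h2:-2=+1→(0,0,0,0)*
ply 2: (0,0,0,0) is terminal -1 (X); from (0,0,2,0) depth 9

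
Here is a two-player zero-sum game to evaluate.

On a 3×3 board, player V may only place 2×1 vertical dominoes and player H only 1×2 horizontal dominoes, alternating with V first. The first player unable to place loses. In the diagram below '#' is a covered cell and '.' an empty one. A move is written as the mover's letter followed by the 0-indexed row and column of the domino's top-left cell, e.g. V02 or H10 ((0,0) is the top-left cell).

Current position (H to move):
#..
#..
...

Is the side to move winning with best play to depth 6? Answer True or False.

p1 H@[#../#../...]: H01[###/#../...]-1 H11[#../###/...]+1* H20[#../#../##.]-1 H21[#../#../.##]-1
p2 V@[#../###/...] terminal -1; root [#../#../...] d6

H winning at [#../#../...]: True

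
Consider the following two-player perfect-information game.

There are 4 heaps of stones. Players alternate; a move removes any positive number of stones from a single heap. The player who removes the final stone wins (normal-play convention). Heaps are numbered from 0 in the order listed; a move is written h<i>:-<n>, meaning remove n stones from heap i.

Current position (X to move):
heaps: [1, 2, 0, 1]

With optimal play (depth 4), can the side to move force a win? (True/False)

[(1,2,0,1)] X move#1: h0:-1:-1/(0,2,0,1), h1:-1:-1/(1,1,0,1), h1:-2:+1/(1,0,0,1)*, h3:-1:-1/(1,2,0,0)
[(1,0,0,1)] O move#2: h0:-1:-1/(0,0,0,1)*, h3:-1:-1/(1,0,0,0)
[(0,0,0,1)] X move#3: h3:-1:+1/(0,0,0,0)*
[(0,0,0,0)] end (terminal -1, O#4); searched (1,2,0,1) to 4

X winning at [(1,2,0,1)]: True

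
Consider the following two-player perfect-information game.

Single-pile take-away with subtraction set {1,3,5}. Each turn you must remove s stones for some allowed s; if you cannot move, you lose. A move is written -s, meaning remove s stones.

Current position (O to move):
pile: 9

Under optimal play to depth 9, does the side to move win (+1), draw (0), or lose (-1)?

value(9, O) = +1

[9] O move#1: -1:+1/8*, -3:+1/6, -5:+1/4
[8] X move#2: -1:-1/7*, -3:-1/5, -5:-1/3
[7] O move#3: -1:+1/6*, -3:+1/4, -5:+1/2
[6] X move#4: -1:-1/5*, -3:-1/3, -5:-1/1
[5] O move#5: -1:+1/4*, -3:+1/2, -5:+1/0
[4] X move#6: -1:-1/3*, -3:-1/1
[3] O move#7: -1:+1/2*, -3:+1/0
[2] X move#8: -1:-1/1*
[1] O move#9: -1:+1/0*
[0] end (terminal -1, X#10); searched 9 to 9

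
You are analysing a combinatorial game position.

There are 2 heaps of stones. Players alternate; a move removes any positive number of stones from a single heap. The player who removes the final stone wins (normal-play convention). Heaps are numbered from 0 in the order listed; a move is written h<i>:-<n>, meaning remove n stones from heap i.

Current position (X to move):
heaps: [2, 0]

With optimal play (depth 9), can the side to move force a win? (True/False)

ply 1, X at (2,0) | h0:-1=-1→(1,0); h0:-2=+1→(0,0)*
ply 2: (0,0) is terminal -1 (O); from (2,0) depth 9

X winning at [(2,0)]: True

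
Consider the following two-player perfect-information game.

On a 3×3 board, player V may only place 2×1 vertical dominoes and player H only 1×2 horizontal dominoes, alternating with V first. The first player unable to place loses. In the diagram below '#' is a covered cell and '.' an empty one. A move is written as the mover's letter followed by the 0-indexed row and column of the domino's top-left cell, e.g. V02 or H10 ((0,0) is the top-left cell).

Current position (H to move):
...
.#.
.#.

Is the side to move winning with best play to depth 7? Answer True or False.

p1 H@[.../.#./.#.]: H00[##./.#./.#.]-1* H01[.##/.#./.#.]-1
p2 V@[##./.#./.#.]: V02[###/.##/.#.]+1* V10[##./##./##.]+1 V12[##./.##/.##]+1
p3 H@[###/.##/.#.] terminal -1; root [.../.#./.#.] d7

H winning at [.../.#./.#.]: False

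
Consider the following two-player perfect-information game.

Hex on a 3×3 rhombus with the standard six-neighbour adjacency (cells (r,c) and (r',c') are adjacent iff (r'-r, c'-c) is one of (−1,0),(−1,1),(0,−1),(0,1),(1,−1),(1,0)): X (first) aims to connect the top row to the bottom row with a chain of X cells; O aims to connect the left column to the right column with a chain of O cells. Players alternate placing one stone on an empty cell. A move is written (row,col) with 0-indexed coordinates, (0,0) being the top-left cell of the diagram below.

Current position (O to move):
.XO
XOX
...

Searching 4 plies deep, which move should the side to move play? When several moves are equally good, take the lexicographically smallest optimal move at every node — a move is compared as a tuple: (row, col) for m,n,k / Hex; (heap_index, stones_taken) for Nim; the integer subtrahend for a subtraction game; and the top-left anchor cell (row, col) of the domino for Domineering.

O's best at [.XO/XOX/...]: (2,0)

[.XO/XOX/...] O move#1: (0,0):-1/OXO/XOX/..., (2,0):+1/.XO/XOX/O..*, (2,1):-1/.XO/XOX/.O., (2,2):-1/.XO/XOX/..O
[.XO/XOX/O..] end (terminal -1, X#2); searched .XO/XOX/... to 4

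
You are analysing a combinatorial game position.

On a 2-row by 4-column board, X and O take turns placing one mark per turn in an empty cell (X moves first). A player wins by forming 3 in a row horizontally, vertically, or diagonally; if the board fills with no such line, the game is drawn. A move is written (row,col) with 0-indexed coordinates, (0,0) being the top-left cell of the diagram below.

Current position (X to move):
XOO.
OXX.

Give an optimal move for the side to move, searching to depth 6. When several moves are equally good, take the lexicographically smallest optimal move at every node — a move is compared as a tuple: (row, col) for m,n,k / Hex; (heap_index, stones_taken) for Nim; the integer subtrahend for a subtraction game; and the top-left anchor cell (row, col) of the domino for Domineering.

X's best at [XOO./OXX.]: (1,3)

p1 X@[XOO./OXX.]: (0,3)[XOOX/OXX.]+0 (1,3)[XOO./OXXX]+1*
p2 O@[XOO./OXXX] terminal -1; root [XOO./OXX.] d6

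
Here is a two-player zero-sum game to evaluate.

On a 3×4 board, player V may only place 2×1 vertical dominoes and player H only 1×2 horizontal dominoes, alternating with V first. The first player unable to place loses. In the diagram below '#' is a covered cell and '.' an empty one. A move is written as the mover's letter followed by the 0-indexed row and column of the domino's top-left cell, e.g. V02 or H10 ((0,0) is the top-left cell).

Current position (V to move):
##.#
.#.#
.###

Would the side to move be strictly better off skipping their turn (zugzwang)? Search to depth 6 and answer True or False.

[##.#/.#.#/.###] V move#1: V02:+1/####/.###/.###*, V10:+1/##.#/##.#/####
[####/.###/.###] end (terminal -1, H#2); searched ##.#/.#.#/.### to 6
suppose V passes — search the same position with H to move:
pass> [##.#/.#.#/.###] end (terminal -1, H#1); searched ##.#/.#.#/.### to 6
for V: play +1, pass +1

zugzwang(##.#/.#.#/.###, V) = False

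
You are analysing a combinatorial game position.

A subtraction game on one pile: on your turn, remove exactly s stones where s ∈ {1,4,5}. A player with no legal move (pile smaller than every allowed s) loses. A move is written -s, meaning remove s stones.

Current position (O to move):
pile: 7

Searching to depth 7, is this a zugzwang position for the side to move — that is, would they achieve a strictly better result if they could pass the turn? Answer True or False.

zugzwang(7, O) = False

[7] O move#1: -1:-1/6, -4:-1/3, -5:+1/2*
[2] X move#2: -1:-1/1*
[1] O move#3: -1:+1/0*
[0] end (terminal -1, X#4); searched 7 to 7
suppose O passes — search the same position with X to move:
pass> [7] X move#1: -1:-1/6, -4:-1/3, -5:+1/2*
pass> [2] O move#2: -1:-1/1*
pass> [1] X move#3: -1:+1/0*
pass> [0] end (terminal -1, O#4); searched 7 to 7
for O: play +1, pass -1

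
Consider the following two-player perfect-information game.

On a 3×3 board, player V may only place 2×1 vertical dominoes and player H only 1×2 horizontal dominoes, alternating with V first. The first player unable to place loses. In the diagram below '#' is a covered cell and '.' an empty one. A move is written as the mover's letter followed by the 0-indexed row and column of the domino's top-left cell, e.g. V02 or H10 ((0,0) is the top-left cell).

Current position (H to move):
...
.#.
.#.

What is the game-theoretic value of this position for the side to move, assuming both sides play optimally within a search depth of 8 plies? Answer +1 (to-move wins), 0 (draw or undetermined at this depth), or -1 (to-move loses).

ply 1, H at .../.#./.#. | H00=-1→##./.#./.#.*; H01=-1→.##/.#./.#.
ply 2, V at ##./.#./.#. | V02=+1→###/.##/.#.*; V10=+1→##./##./##.; V12=+1→##./.##/.##
ply 3: ###/.##/.#. is terminal -1 (H); from .../.#./.#. depth 8

value(.../.#./.#., H) = -1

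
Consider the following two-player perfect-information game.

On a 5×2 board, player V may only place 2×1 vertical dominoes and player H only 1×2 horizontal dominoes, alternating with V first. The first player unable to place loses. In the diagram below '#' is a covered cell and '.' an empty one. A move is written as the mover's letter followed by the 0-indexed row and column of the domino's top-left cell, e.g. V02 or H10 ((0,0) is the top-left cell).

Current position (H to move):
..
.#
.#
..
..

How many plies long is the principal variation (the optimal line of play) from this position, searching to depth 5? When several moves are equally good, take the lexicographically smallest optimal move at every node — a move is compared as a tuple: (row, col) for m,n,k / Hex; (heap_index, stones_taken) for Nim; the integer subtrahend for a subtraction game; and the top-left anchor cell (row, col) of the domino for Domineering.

p1 H@[../.#/.#/../..]: H00[##/.#/.#/../..]-1 H30[../.#/.#/##/..]+1* H40[../.#/.#/../##]+1
p2 V@[../.#/.#/##/..]: V00[#./##/.#/##/..]-1* V10[../##/##/##/..]-1
p3 H@[#./##/.#/##/..]: H40[#./##/.#/##/##]+1*
p4 V@[#./##/.#/##/##] terminal -1; root [../.#/.#/../..] d5

PV length from [../.#/.#/../..]: 3 plies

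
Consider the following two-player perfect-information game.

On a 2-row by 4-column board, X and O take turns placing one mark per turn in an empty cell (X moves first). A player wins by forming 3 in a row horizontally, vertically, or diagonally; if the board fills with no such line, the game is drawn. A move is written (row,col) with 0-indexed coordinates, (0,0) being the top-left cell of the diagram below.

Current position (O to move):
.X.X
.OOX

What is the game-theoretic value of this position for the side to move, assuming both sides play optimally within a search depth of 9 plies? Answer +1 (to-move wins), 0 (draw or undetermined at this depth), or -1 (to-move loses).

[.X.X/.OOX] O move#1: (0,0):-1/OX.X/.OOX, (0,2):+0/.XOX/.OOX, (1,0):+1/.X.X/OOOX*
[.X.X/OOOX] end (terminal -1, X#2); searched .X.X/.OOX to 9

value(.X.X/.OOX, O) = +1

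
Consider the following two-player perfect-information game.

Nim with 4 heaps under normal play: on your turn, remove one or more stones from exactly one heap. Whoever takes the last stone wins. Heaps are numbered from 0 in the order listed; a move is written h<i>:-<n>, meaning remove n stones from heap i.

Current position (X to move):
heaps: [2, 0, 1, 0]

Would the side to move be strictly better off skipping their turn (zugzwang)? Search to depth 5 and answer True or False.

zugzwang((2,0,1,0), X) = False

ply 1, X at (2,0,1,0) | h0:-1=+1→(1,0,1,0)*; h0:-2=-1→(0,0,1,0); h2:-1=-1→(2,0,0,0)
ply 2, O at (1,0,1,0) | h0:-1=-1→(0,0,1,0)*; h2:-1=-1→(1,0,0,0)
ply 3, X at (0,0,1,0) | h2:-1=+1→(0,0,0,0)*
ply 4: (0,0,0,0) is terminal -1 (O); from (2,0,1,0) depth 5
suppose X passes — search the same position with O to move:
pass> ply 1, O at (2,0,1,0) | h0:-1=+1→(1,0,1,0)*; h0:-2=-1→(0,0,1,0); h2:-1=-1→(2,0,0,0)
pass> ply 2, X at (1,0,1,0) | h0:-1=-1→(0,0,1,0)*; h2:-1=-1→(1,0,0,0)
pass> ply 3, O at (0,0,1,0) | h2:-1=+1→(0,0,0,0)*
pass> ply 4: (0,0,0,0) is terminal -1 (X); from (2,0,1,0) depth 5
for X: play +1, pass -1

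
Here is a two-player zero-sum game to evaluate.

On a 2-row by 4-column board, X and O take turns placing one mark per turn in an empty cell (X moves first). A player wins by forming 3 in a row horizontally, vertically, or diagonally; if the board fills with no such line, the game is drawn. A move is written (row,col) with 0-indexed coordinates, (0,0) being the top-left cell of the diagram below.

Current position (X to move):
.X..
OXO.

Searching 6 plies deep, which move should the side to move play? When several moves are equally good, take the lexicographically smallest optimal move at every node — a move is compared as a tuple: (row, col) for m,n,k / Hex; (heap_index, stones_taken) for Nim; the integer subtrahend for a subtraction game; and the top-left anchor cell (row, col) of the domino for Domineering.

p1 X@[.X../OXO.]: (0,0)[XX../OXO.]+0 (0,2)[.XX./OXO.]+1* (0,3)[.X.X/OXO.]+0 (1,3)[.X../OXOX]+0
p2 O@[.XX./OXO.]: (0,0)[OXX./OXO.]-1* (0,3)[.XXO/OXO.]-1 (1,3)[.XX./OXOO]-1
p3 X@[OXX./OXO.]: (0,3)[OXXX/OXO.]+1* (1,3)[OXX./OXOX]+0
p4 O@[OXXX/OXO.] terminal -1; root [.X../OXO.] d6

X's best at [.X../OXO.]: (0,2)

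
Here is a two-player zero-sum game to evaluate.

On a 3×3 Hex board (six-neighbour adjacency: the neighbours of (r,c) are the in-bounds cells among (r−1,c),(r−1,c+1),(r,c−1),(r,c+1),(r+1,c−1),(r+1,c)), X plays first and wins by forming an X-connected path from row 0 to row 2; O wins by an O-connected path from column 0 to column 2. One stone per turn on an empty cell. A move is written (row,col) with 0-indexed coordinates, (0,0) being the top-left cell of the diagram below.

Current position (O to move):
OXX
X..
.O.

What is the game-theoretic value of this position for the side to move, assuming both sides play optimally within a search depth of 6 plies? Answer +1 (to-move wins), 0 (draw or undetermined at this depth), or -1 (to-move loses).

[OXX/X../.O.] O move#1: (1,1):-1/OXX/XO./.O., (1,2):-1/OXX/X.O/.O., (2,0):+1/OXX/X../OO.*, (2,2):-1/OXX/X../.OO
[OXX/X../OO.] X move#2: (1,1):-1/OXX/XX./OO.*, (1,2):-1/OXX/X.X/OO., (2,2):-1/OXX/X../OOX
[OXX/XX./OO.] O move#3: (1,2):+1/OXX/XXO/OO.*, (2,2):+1/OXX/XX./OOO
[OXX/XXO/OO.] end (terminal -1, X#4); searched OXX/X../.O. to 6

value(OXX/X../.O., O) = +1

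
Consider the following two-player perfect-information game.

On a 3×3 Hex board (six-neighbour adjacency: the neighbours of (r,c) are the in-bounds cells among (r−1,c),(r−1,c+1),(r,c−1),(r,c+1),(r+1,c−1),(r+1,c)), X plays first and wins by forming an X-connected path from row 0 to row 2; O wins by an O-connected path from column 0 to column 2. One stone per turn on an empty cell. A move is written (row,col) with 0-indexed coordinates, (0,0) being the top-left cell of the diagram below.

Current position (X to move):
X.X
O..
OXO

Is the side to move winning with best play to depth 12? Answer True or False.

X winning at [X.X/O../OXO]: True

ply 1, X at X.X/O../OXO | (0,1)=+1→XXX/O../OXO*; (1,1)=+1→X.X/OX./OXO; (1,2)=+1→X.X/O.X/OXO
ply 2, O at XXX/O../OXO | (1,1)=-1→XXX/OO./OXO*; (1,2)=-1→XXX/O.O/OXO
ply 3, X at XXX/OO./OXO | (1,2)=+1→XXX/OOX/OXO*
ply 4: XXX/OOX/OXO is terminal -1 (O); from X.X/O../OXO depth 12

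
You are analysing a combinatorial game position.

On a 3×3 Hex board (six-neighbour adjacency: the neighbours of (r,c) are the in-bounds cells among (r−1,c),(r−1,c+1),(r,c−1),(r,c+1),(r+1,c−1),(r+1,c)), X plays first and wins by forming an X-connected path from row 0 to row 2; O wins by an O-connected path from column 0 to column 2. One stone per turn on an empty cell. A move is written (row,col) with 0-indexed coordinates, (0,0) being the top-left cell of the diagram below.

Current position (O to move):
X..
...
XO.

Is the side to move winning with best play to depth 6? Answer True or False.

p1 O@[X../.../XO.]: (0,1)[XO./.../XO.]-1* (0,2)[X.O/.../XO.]-1 (1,0)[X../O../XO.]-1 (1,1)[X../.O./XO.]-1 (1,2)[X../..O/XO.]-1 (2,2)[X../.../XOO]-1
p2 X@[XO./.../XO.]: (0,2)[XOX/.../XO.]+1* (1,0)[XO./X../XO.]+1 (1,1)[XO./.X./XO.]+1 (1,2)[XO./..X/XO.]+1 (2,2)[XO./.../XOX]+1
p3 O@[XOX/.../XO.]: (1,0)[XOX/O../XO.]-1* (1,1)[XOX/.O./XO.]-1 (1,2)[XOX/..O/XO.]-1 (2,2)[XOX/.../XOO]-1
p4 X@[XOX/O../XO.]: (1,1)[XOX/OX./XO.]+1* (1,2)[XOX/O.X/XO.]+1 (2,2)[XOX/O../XOX]+1
p5 O@[XOX/OX./XO.] terminal -1; root [X../.../XO.] d6

O winning at [X../.../XO.]: False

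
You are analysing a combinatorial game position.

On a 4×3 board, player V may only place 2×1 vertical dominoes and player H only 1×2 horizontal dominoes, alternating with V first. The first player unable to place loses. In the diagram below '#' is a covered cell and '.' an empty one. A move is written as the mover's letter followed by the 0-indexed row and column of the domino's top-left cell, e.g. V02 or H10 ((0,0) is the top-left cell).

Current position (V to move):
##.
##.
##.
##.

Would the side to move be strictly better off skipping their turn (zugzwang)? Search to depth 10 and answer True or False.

p1 V@[##./##./##./##.]: V02[###/###/##./##.]+1* V12[##./###/###/##.]+1 V22[##./##./###/###]+1
p2 H@[###/###/##./##.] terminal -1; root [##./##./##./##.] d10
pass branch (H moves first from the same position):
  | p1 H@[##./##./##./##.] terminal -1; root [##./##./##./##.] d10
V moving scores +1; V passing scores +1

zugzwang(##./##./##./##., V) = False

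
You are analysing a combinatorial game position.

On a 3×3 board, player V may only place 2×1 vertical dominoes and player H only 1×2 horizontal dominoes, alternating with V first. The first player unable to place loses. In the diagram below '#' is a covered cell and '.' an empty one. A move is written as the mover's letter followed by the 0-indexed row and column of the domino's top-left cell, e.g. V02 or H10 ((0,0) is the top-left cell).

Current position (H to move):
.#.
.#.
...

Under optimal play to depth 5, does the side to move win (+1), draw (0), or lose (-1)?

value(.#./.#./..., H) = -1

ply 1, H at .#./.#./... | H20=-1→.#./.#./##.*; H21=-1→.#./.#./.##
ply 2, V at .#./.#./##. | V00=+1→##./##./##.*; V02=+1→.##/.##/##.; V12=+1→.#./.##/###
ply 3: ##./##./##. is terminal -1 (H); from .#./.#./... depth 5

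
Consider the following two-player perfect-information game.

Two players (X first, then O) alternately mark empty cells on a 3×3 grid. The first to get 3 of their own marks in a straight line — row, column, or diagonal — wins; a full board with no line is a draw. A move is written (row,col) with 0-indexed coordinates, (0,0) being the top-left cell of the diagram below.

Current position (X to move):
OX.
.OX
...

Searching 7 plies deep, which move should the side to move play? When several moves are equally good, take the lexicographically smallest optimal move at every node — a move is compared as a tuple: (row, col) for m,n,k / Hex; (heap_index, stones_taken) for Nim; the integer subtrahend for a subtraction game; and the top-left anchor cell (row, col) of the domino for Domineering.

X's best at [OX./.OX/...]: (2,2)

p1 X@[OX./.OX/...]: (0,2)[OXX/.OX/...]-1 (1,0)[OX./XOX/...]-1 (2,0)[OX./.OX/X..]-1 (2,1)[OX./.OX/.X.]-1 (2,2)[OX./.OX/..X]+0*
p2 O@[OX./.OX/..X]: (0,2)[OXO/.OX/..X]+0* (1,0)[OX./OOX/..X]-1 (2,0)[OX./.OX/O.X]-1 (2,1)[OX./.OX/.OX]-1
p3 X@[OXO/.OX/..X]: (1,0)[OXO/XOX/..X]-1 (2,0)[OXO/.OX/X.X]+0* (2,1)[OXO/.OX/.XX]-1
p4 O@[OXO/.OX/X.X]: (1,0)[OXO/OOX/X.X]-1 (2,1)[OXO/.OX/XOX]+0*
p5 X@[OXO/.OX/XOX]: (1,0)[OXO/XOX/XOX]+0*
p6 O@[OXO/XOX/XOX] terminal +0; root [OX./.OX/...] d7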